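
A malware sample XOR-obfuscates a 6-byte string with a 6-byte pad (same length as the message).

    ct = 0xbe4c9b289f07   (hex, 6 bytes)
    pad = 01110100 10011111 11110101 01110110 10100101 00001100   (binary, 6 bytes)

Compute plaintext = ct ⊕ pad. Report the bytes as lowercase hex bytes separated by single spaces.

ca d3 6e 5e 3a 0b

10111110 xor 01110100 = 11001010
01001100 xor 10011111 = 11010011
10011011 xor 11110101 = 01101110
00101000 xor 01110110 = 01011110
10011111 xor 10100101 = 00111010
00000111 xor 00001100 = 00001011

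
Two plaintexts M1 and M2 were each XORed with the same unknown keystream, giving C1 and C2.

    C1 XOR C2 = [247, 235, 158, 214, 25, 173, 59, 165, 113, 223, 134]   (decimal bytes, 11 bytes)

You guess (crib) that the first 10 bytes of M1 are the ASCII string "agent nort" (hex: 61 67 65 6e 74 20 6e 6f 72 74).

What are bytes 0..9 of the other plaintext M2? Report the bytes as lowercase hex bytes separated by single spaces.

Since C1 ⊕ C2 = M1 ⊕ M2, XORing with the guessed M1 bytes yields the corresponding M2 bytes: M2 = (C1 ⊕ C2) ⊕ M1.
247 ^  97 = 150
235 ^ 103 = 140
158 ^ 101 = 251
214 ^ 110 = 184
 25 ^ 116 = 109
173 ^  32 = 141
 59 ^ 110 =  85
165 ^ 111 = 202
113 ^ 114 =   3
223 ^ 116 = 171

96 8c fb b8 6d 8d 55 ca 03 ab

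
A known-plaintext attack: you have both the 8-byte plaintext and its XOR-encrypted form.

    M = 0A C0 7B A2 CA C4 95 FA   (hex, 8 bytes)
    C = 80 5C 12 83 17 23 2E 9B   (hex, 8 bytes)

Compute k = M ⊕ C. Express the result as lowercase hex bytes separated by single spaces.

Since C = M ⊕ k, XORing both sides with M gives k = M ⊕ C.
0a XOR 80 = 8a
c0 XOR 5c = 9c
7b XOR 12 = 69
a2 XOR 83 = 21
ca XOR 17 = dd
c4 XOR 23 = e7
95 XOR 2e = bb
fa XOR 9b = 61

8a 9c 69 21 dd e7 bb 61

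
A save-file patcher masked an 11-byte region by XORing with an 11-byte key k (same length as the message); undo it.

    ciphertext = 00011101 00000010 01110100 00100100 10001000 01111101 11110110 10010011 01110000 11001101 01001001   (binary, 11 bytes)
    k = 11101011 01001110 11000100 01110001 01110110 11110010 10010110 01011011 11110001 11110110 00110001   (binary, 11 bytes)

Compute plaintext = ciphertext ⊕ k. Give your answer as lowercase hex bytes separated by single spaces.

1d XOR eb = f6
02 XOR 4e = 4c
74 XOR c4 = b0
24 XOR 71 = 55
88 XOR 76 = fe
7d XOR f2 = 8f
f6 XOR 96 = 60
93 XOR 5b = c8
70 XOR f1 = 81
cd XOR f6 = 3b
49 XOR 31 = 78

f6 4c b0 55 fe 8f 60 c8 81 3b 78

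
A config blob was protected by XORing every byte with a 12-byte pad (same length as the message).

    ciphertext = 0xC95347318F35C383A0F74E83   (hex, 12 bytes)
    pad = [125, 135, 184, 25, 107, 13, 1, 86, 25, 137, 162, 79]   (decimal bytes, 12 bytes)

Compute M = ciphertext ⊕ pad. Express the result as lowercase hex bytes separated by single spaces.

b4 d4 ff 28 e4 38 c2 d5 b9 7e ec cc

11001001 XOR 01111101 = 10110100
01010011 XOR 10000111 = 11010100
01000111 XOR 10111000 = 11111111
00110001 XOR 00011001 = 00101000
10001111 XOR 01101011 = 11100100
00110101 XOR 00001101 = 00111000
11000011 XOR 00000001 = 11000010
10000011 XOR 01010110 = 11010101
10100000 XOR 00011001 = 10111001
11110111 XOR 10001001 = 01111110
01001110 XOR 10100010 = 11101100
10000011 XOR 01001111 = 11001100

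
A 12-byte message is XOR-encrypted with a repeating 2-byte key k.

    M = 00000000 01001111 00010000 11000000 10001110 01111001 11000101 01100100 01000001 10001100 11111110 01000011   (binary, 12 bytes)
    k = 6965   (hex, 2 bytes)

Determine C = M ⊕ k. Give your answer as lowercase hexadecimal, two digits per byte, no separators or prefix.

The 2-byte key repeats, so the effective keystream is 69 65 69 65 69 65 69 65 69 65 69 65.
byte 0: 00 XOR 69 = 69
byte 1: 4f XOR 65 = 2a
byte 2: 10 XOR 69 = 79
byte 3: c0 XOR 65 = a5
byte 4: 8e XOR 69 = e7
byte 5: 79 XOR 65 = 1c
byte 6: c5 XOR 69 = ac
byte 7: 64 XOR 65 = 01
byte 8: 41 XOR 69 = 28
byte 9: 8c XOR 65 = e9
byte 10: fe XOR 69 = 97
byte 11: 43 XOR 65 = 26

692a79a5e71cac0128e99726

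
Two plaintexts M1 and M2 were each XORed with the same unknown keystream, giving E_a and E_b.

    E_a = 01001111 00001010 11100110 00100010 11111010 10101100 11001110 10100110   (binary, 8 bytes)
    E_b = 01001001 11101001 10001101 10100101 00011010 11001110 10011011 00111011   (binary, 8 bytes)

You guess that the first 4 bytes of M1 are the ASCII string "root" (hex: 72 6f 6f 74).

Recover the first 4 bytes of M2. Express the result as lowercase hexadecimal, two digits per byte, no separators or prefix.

748c04f3

First, E_a ⊕ E_b = (M1 ⊕ K) ⊕ (M2 ⊕ K) = M1 ⊕ M2, so the key drops out. Then M2 = (M1 ⊕ M2) ⊕ M1 over the first 4 bytes.
byte 0: (4f ⊕ 49) ⊕ 72 = 06 ⊕ 72 = 74
byte 1: (0a ⊕ e9) ⊕ 6f = e3 ⊕ 6f = 8c
byte 2: (e6 ⊕ 8d) ⊕ 6f = 6b ⊕ 6f = 04
byte 3: (22 ⊕ a5) ⊕ 74 = 87 ⊕ 74 = f3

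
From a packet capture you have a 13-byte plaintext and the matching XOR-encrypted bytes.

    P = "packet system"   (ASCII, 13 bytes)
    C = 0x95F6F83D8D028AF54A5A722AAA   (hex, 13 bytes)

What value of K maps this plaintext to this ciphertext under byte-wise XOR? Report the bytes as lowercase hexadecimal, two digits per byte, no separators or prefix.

e5979b56e876aa863329064fc7

Since C = P ⊕ K, XORing both sides with P gives K = P ⊕ C.
70 ⊕ 95 = e5
61 ⊕ f6 = 97
63 ⊕ f8 = 9b
6b ⊕ 3d = 56
65 ⊕ 8d = e8
74 ⊕ 02 = 76
20 ⊕ 8a = aa
73 ⊕ f5 = 86
79 ⊕ 4a = 33
73 ⊕ 5a = 29
74 ⊕ 72 = 06
65 ⊕ 2a = 4f
6d ⊕ aa = c7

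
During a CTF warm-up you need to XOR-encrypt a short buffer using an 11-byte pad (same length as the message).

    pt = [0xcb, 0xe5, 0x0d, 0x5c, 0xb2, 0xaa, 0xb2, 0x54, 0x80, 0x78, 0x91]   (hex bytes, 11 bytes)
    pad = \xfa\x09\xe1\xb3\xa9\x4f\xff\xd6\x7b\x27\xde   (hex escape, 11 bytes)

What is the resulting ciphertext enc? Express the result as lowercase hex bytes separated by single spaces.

203 XOR 250 =  49
229 XOR   9 = 236
 13 XOR 225 = 236
 92 XOR 179 = 239
178 XOR 169 =  27
170 XOR  79 = 229
178 XOR 255 =  77
 84 XOR 214 = 130
128 XOR 123 = 251
120 XOR  39 =  95
145 XOR 222 =  79

31 ec ec ef 1b e5 4d 82 fb 5f 4f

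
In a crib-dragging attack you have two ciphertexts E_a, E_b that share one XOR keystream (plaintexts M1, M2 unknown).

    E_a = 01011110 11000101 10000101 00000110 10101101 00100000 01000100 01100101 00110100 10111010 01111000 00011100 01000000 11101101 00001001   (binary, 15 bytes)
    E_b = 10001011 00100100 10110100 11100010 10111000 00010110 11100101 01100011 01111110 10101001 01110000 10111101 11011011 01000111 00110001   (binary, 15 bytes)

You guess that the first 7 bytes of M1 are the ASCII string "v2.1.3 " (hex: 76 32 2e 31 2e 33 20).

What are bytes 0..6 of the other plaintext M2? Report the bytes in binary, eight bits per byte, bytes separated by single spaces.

10100011 11010011 00011111 11010101 00111011 00000101 10000001

First, E_a ⊕ E_b = (M1 ⊕ K) ⊕ (M2 ⊕ K) = M1 ⊕ M2, so the key drops out. Then M2 = (M1 ⊕ M2) ⊕ M1 over the first 7 bytes.
byte 0: (5e XOR 8b) XOR 76 = d5 XOR 76 = a3
byte 1: (c5 XOR 24) XOR 32 = e1 XOR 32 = d3
byte 2: (85 XOR b4) XOR 2e = 31 XOR 2e = 1f
byte 3: (06 XOR e2) XOR 31 = e4 XOR 31 = d5
byte 4: (ad XOR b8) XOR 2e = 15 XOR 2e = 3b
byte 5: (20 XOR 16) XOR 33 = 36 XOR 33 = 05
byte 6: (44 XOR e5) XOR 20 = a1 XOR 20 = 81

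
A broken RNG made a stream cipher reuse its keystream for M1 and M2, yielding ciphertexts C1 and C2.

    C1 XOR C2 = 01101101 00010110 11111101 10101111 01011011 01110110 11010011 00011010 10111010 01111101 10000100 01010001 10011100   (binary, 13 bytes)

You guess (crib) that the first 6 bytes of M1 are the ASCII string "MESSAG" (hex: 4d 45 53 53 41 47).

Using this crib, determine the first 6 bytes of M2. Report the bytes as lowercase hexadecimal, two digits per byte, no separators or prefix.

Since C1 ⊕ C2 = M1 ⊕ M2, XORing with the guessed M1 bytes yields the corresponding M2 bytes: M2 = (C1 ⊕ C2) ⊕ M1.
6d XOR 4d = 20
16 XOR 45 = 53
fd XOR 53 = ae
af XOR 53 = fc
5b XOR 41 = 1a
76 XOR 47 = 31

2053aefc1a31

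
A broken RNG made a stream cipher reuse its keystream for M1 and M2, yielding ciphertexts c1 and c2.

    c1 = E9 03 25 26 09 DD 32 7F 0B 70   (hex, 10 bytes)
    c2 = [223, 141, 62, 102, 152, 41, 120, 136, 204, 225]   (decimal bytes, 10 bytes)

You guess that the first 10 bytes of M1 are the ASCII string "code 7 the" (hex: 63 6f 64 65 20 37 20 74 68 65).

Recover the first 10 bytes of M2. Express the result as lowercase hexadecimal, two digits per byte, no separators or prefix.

First, c1 ⊕ c2 = (M1 ⊕ K) ⊕ (M2 ⊕ K) = M1 ⊕ M2, so the key drops out. Then M2 = (M1 ⊕ M2) ⊕ M1 over the first 10 bytes.
byte 0: (e9 xor df) xor 63 = 36 xor 63 = 55
byte 1: (03 xor 8d) xor 6f = 8e xor 6f = e1
byte 2: (25 xor 3e) xor 64 = 1b xor 64 = 7f
byte 3: (26 xor 66) xor 65 = 40 xor 65 = 25
byte 4: (09 xor 98) xor 20 = 91 xor 20 = b1
byte 5: (dd xor 29) xor 37 = f4 xor 37 = c3
byte 6: (32 xor 78) xor 20 = 4a xor 20 = 6a
byte 7: (7f xor 88) xor 74 = f7 xor 74 = 83
byte 8: (0b xor cc) xor 68 = c7 xor 68 = af
byte 9: (70 xor e1) xor 65 = 91 xor 65 = f4

55e17f25b1c36a83aff4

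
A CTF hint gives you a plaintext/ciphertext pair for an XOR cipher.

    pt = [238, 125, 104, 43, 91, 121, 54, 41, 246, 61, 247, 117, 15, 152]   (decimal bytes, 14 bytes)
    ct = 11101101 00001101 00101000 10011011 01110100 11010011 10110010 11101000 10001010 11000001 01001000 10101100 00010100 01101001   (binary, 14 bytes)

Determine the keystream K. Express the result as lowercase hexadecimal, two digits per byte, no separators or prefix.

Since ct = pt ⊕ K, XORing both sides with pt gives K = pt ⊕ ct.
ee ⊕ ed = 03
7d ⊕ 0d = 70
68 ⊕ 28 = 40
2b ⊕ 9b = b0
5b ⊕ 74 = 2f
79 ⊕ d3 = aa
36 ⊕ b2 = 84
29 ⊕ e8 = c1
f6 ⊕ 8a = 7c
3d ⊕ c1 = fc
f7 ⊕ 48 = bf
75 ⊕ ac = d9
0f ⊕ 14 = 1b
98 ⊕ 69 = f1

037040b02faa84c17cfcbfd91bf1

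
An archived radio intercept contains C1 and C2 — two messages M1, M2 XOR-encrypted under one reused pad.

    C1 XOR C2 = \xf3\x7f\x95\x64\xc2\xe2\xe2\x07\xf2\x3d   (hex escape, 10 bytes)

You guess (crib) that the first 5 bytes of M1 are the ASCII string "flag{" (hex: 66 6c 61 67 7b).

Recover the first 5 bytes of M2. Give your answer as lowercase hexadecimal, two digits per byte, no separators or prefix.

9513f403b9

Since C1 ⊕ C2 = M1 ⊕ M2, XORing with the guessed M1 bytes yields the corresponding M2 bytes: M2 = (C1 ⊕ C2) ⊕ M1.
byte 0: 243 ^ 102 = 149
byte 1: 127 ^ 108 =  19
byte 2: 149 ^  97 = 244
byte 3: 100 ^ 103 =   3
byte 4: 194 ^ 123 = 185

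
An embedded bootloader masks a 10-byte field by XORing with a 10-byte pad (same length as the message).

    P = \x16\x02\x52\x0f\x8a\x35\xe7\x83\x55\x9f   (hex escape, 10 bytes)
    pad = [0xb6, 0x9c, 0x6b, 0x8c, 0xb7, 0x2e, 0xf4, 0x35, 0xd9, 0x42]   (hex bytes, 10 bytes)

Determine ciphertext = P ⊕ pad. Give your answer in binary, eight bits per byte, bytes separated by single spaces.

10100000 10011110 00111001 10000011 00111101 00011011 00010011 10110110 10001100 11011101

 22 ⊕ 182 = 160
  2 ⊕ 156 = 158
 82 ⊕ 107 =  57
 15 ⊕ 140 = 131
138 ⊕ 183 =  61
 53 ⊕  46 =  27
231 ⊕ 244 =  19
131 ⊕  53 = 182
 85 ⊕ 217 = 140
159 ⊕  66 = 221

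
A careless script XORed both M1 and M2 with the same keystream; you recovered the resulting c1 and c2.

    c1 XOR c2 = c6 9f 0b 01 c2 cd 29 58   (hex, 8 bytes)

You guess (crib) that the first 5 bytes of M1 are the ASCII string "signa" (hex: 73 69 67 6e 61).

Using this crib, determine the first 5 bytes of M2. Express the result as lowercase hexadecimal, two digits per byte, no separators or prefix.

b5f66c6fa3

Since c1 ⊕ c2 = M1 ⊕ M2, XORing with the guessed M1 bytes yields the corresponding M2 bytes: M2 = (c1 ⊕ c2) ⊕ M1.
byte 0: c6 ^ 73 = b5
byte 1: 9f ^ 69 = f6
byte 2: 0b ^ 67 = 6c
byte 3: 01 ^ 6e = 6f
byte 4: c2 ^ 61 = a3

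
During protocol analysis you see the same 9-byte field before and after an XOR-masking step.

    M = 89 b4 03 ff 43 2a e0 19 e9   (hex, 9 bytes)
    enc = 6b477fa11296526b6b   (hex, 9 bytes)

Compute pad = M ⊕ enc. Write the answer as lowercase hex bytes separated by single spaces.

Since enc = M ⊕ pad, XORing both sides with M gives pad = M ⊕ enc.
byte 0: 137 xor 107 = 226
byte 1: 180 xor  71 = 243
byte 2:   3 xor 127 = 124
byte 3: 255 xor 161 =  94
byte 4:  67 xor  18 =  81
byte 5:  42 xor 150 = 188
byte 6: 224 xor  82 = 178
byte 7:  25 xor 107 = 114
byte 8: 233 xor 107 = 130

e2 f3 7c 5e 51 bc b2 72 82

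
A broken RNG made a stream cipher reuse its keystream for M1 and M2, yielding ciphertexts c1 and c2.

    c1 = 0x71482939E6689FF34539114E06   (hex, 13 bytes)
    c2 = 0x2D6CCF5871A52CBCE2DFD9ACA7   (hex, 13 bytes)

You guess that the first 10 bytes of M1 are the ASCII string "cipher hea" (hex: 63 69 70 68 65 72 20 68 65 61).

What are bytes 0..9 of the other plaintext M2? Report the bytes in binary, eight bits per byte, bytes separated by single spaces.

First, c1 ⊕ c2 = (M1 ⊕ K) ⊕ (M2 ⊕ K) = M1 ⊕ M2, so the key drops out. Then M2 = (M1 ⊕ M2) ⊕ M1 over the first 10 bytes.
byte 0: (71 xor 2d) xor 63 = 5c xor 63 = 3f
byte 1: (48 xor 6c) xor 69 = 24 xor 69 = 4d
byte 2: (29 xor cf) xor 70 = e6 xor 70 = 96
byte 3: (39 xor 58) xor 68 = 61 xor 68 = 09
byte 4: (e6 xor 71) xor 65 = 97 xor 65 = f2
byte 5: (68 xor a5) xor 72 = cd xor 72 = bf
byte 6: (9f xor 2c) xor 20 = b3 xor 20 = 93
byte 7: (f3 xor bc) xor 68 = 4f xor 68 = 27
byte 8: (45 xor e2) xor 65 = a7 xor 65 = c2
byte 9: (39 xor df) xor 61 = e6 xor 61 = 87

00111111 01001101 10010110 00001001 11110010 10111111 10010011 00100111 11000010 10000111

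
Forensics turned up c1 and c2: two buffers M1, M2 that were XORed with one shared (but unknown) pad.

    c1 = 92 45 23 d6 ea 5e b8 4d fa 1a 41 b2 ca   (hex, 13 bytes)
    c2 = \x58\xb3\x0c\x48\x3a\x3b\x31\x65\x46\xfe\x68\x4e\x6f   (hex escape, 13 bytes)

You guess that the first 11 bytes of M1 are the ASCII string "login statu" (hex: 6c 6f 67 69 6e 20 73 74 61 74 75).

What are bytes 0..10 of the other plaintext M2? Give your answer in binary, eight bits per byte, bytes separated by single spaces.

First, c1 ⊕ c2 = (M1 ⊕ K) ⊕ (M2 ⊕ K) = M1 ⊕ M2, so the key drops out. Then M2 = (M1 ⊕ M2) ⊕ M1 over the first 11 bytes.
byte 0: (92 xor 58) xor 6c = ca xor 6c = a6
byte 1: (45 xor b3) xor 6f = f6 xor 6f = 99
byte 2: (23 xor 0c) xor 67 = 2f xor 67 = 48
byte 3: (d6 xor 48) xor 69 = 9e xor 69 = f7
byte 4: (ea xor 3a) xor 6e = d0 xor 6e = be
byte 5: (5e xor 3b) xor 20 = 65 xor 20 = 45
byte 6: (b8 xor 31) xor 73 = 89 xor 73 = fa
byte 7: (4d xor 65) xor 74 = 28 xor 74 = 5c
byte 8: (fa xor 46) xor 61 = bc xor 61 = dd
byte 9: (1a xor fe) xor 74 = e4 xor 74 = 90
byte 10: (41 xor 68) xor 75 = 29 xor 75 = 5c

10100110 10011001 01001000 11110111 10111110 01000101 11111010 01011100 11011101 10010000 01011100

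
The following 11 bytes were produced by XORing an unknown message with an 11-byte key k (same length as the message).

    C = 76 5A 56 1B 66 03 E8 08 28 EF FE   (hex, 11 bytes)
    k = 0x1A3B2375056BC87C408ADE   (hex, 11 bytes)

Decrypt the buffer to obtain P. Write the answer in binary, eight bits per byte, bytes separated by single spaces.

01110110 XOR 00011010 = 01101100
01011010 XOR 00111011 = 01100001
01010110 XOR 00100011 = 01110101
00011011 XOR 01110101 = 01101110
01100110 XOR 00000101 = 01100011
00000011 XOR 01101011 = 01101000
11101000 XOR 11001000 = 00100000
00001000 XOR 01111100 = 01110100
00101000 XOR 01000000 = 01101000
11101111 XOR 10001010 = 01100101
11111110 XOR 11011110 = 00100000

01101100 01100001 01110101 01101110 01100011 01101000 00100000 01110100 01101000 01100101 00100000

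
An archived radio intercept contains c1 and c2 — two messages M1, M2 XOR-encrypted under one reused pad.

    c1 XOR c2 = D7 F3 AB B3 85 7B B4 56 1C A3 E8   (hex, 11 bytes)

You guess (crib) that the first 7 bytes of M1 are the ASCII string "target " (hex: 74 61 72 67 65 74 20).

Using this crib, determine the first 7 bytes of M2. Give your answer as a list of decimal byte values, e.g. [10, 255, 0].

Since c1 ⊕ c2 = M1 ⊕ M2, XORing with the guessed M1 bytes yields the corresponding M2 bytes: M2 = (c1 ⊕ c2) ⊕ M1.
byte 0: d7 XOR 74 = a3
byte 1: f3 XOR 61 = 92
byte 2: ab XOR 72 = d9
byte 3: b3 XOR 67 = d4
byte 4: 85 XOR 65 = e0
byte 5: 7b XOR 74 = 0f
byte 6: b4 XOR 20 = 94

[163, 146, 217, 212, 224, 15, 148]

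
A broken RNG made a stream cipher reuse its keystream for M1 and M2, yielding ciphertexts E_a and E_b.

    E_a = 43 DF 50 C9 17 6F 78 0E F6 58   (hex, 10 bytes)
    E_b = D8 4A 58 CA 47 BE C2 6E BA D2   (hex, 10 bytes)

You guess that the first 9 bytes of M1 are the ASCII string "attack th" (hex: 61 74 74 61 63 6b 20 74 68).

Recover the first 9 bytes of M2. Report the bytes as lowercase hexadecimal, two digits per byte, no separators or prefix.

fae17c6233ba9a1424

First, E_a ⊕ E_b = (M1 ⊕ K) ⊕ (M2 ⊕ K) = M1 ⊕ M2, so the key drops out. Then M2 = (M1 ⊕ M2) ⊕ M1 over the first 9 bytes.
byte 0: (43 ⊕ d8) ⊕ 61 = 9b ⊕ 61 = fa
byte 1: (df ⊕ 4a) ⊕ 74 = 95 ⊕ 74 = e1
byte 2: (50 ⊕ 58) ⊕ 74 = 08 ⊕ 74 = 7c
byte 3: (c9 ⊕ ca) ⊕ 61 = 03 ⊕ 61 = 62
byte 4: (17 ⊕ 47) ⊕ 63 = 50 ⊕ 63 = 33
byte 5: (6f ⊕ be) ⊕ 6b = d1 ⊕ 6b = ba
byte 6: (78 ⊕ c2) ⊕ 20 = ba ⊕ 20 = 9a
byte 7: (0e ⊕ 6e) ⊕ 74 = 60 ⊕ 74 = 14
byte 8: (f6 ⊕ ba) ⊕ 68 = 4c ⊕ 68 = 24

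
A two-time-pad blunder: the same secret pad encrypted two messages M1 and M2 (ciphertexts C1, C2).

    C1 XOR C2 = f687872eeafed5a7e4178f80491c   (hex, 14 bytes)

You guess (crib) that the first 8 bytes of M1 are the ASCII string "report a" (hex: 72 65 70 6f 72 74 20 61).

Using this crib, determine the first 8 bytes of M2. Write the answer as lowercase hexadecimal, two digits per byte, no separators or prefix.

84e2f741988af5c6

Since C1 ⊕ C2 = M1 ⊕ M2, XORing with the guessed M1 bytes yields the corresponding M2 bytes: M2 = (C1 ⊕ C2) ⊕ M1.
f6 xor 72 = 84
87 xor 65 = e2
87 xor 70 = f7
2e xor 6f = 41
ea xor 72 = 98
fe xor 74 = 8a
d5 xor 20 = f5
a7 xor 61 = c6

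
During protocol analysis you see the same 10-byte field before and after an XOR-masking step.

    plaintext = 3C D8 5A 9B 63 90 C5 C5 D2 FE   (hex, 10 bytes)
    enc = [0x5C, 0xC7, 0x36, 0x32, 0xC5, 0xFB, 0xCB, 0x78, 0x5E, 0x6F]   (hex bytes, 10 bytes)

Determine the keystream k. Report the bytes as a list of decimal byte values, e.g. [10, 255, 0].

[96, 31, 108, 169, 166, 107, 14, 189, 140, 145]

Since enc = plaintext ⊕ k, XORing both sides with plaintext gives k = plaintext ⊕ enc.
byte 0: 3c XOR 5c = 60
byte 1: d8 XOR c7 = 1f
byte 2: 5a XOR 36 = 6c
byte 3: 9b XOR 32 = a9
byte 4: 63 XOR c5 = a6
byte 5: 90 XOR fb = 6b
byte 6: c5 XOR cb = 0e
byte 7: c5 XOR 78 = bd
byte 8: d2 XOR 5e = 8c
byte 9: fe XOR 6f = 91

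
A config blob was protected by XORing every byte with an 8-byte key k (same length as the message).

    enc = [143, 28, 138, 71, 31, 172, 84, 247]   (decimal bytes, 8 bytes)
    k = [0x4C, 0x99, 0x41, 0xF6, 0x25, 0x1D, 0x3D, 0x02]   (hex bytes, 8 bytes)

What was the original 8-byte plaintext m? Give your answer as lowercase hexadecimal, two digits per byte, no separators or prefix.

XOR is its own inverse, so applying the key byte-wise gives the result directly.
8f XOR 4c = c3
1c XOR 99 = 85
8a XOR 41 = cb
47 XOR f6 = b1
1f XOR 25 = 3a
ac XOR 1d = b1
54 XOR 3d = 69
f7 XOR 02 = f5

c385cbb13ab169f5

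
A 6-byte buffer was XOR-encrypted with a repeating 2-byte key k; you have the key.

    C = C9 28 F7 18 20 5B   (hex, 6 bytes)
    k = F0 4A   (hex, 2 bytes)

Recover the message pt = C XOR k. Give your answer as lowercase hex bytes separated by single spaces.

The 2-byte key repeats, so the effective keystream is f0 4a f0 4a f0 4a.
byte 0: 201 ^ 240 =  57
byte 1:  40 ^  74 =  98
byte 2: 247 ^ 240 =   7
byte 3:  24 ^  74 =  82
byte 4:  32 ^ 240 = 208
byte 5:  91 ^  74 =  17

39 62 07 52 d0 11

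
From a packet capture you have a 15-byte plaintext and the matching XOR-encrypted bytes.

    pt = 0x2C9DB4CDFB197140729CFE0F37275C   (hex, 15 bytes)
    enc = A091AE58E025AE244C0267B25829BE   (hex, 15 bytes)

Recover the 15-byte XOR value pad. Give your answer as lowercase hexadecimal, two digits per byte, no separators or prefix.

Since enc = pt ⊕ pad, XORing both sides with pt gives pad = pt ⊕ enc.
2c xor a0 = 8c
9d xor 91 = 0c
b4 xor ae = 1a
cd xor 58 = 95
fb xor e0 = 1b
19 xor 25 = 3c
71 xor ae = df
40 xor 24 = 64
72 xor 4c = 3e
9c xor 02 = 9e
fe xor 67 = 99
0f xor b2 = bd
37 xor 58 = 6f
27 xor 29 = 0e
5c xor be = e2

8c0c1a951b3cdf643e9e99bd6f0ee2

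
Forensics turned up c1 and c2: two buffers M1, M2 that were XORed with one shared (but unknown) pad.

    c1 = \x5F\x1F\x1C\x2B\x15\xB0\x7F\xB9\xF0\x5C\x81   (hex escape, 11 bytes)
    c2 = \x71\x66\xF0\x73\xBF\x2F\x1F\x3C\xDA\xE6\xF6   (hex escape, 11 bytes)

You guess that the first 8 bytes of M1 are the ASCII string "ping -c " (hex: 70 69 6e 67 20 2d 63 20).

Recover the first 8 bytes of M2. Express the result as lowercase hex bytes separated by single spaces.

5e 10 82 3f 8a b2 03 a5

First, c1 ⊕ c2 = (M1 ⊕ K) ⊕ (M2 ⊕ K) = M1 ⊕ M2, so the key drops out. Then M2 = (M1 ⊕ M2) ⊕ M1 over the first 8 bytes.
byte 0: (5f xor 71) xor 70 = 2e xor 70 = 5e
byte 1: (1f xor 66) xor 69 = 79 xor 69 = 10
byte 2: (1c xor f0) xor 6e = ec xor 6e = 82
byte 3: (2b xor 73) xor 67 = 58 xor 67 = 3f
byte 4: (15 xor bf) xor 20 = aa xor 20 = 8a
byte 5: (b0 xor 2f) xor 2d = 9f xor 2d = b2
byte 6: (7f xor 1f) xor 63 = 60 xor 63 = 03
byte 7: (b9 xor 3c) xor 20 = 85 xor 20 = a5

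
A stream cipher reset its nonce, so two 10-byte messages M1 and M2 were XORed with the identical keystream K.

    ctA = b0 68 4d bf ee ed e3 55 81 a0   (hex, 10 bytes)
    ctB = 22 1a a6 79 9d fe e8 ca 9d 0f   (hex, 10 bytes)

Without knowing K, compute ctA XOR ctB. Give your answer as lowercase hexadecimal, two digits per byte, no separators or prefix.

ctA ⊕ ctB = (M1 ⊕ K) ⊕ (M2 ⊕ K) = M1 ⊕ M2 — the shared key cancels under XOR.
byte 0: 176 XOR  34 = 146
byte 1: 104 XOR  26 = 114
byte 2:  77 XOR 166 = 235
byte 3: 191 XOR 121 = 198
byte 4: 238 XOR 157 = 115
byte 5: 237 XOR 254 =  19
byte 6: 227 XOR 232 =  11
byte 7:  85 XOR 202 = 159
byte 8: 129 XOR 157 =  28
byte 9: 160 XOR  15 = 175

9272ebc673130b9f1caf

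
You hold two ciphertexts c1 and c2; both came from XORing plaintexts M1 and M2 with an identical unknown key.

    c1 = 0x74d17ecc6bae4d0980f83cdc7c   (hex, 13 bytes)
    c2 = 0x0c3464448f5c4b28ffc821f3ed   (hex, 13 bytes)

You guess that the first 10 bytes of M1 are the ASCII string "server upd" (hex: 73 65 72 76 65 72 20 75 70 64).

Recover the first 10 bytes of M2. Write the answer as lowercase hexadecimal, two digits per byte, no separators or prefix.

0b8068fe818026540f54

First, c1 ⊕ c2 = (M1 ⊕ K) ⊕ (M2 ⊕ K) = M1 ⊕ M2, so the key drops out. Then M2 = (M1 ⊕ M2) ⊕ M1 over the first 10 bytes.
byte 0: (74 XOR 0c) XOR 73 = 78 XOR 73 = 0b
byte 1: (d1 XOR 34) XOR 65 = e5 XOR 65 = 80
byte 2: (7e XOR 64) XOR 72 = 1a XOR 72 = 68
byte 3: (cc XOR 44) XOR 76 = 88 XOR 76 = fe
byte 4: (6b XOR 8f) XOR 65 = e4 XOR 65 = 81
byte 5: (ae XOR 5c) XOR 72 = f2 XOR 72 = 80
byte 6: (4d XOR 4b) XOR 20 = 06 XOR 20 = 26
byte 7: (09 XOR 28) XOR 75 = 21 XOR 75 = 54
byte 8: (80 XOR ff) XOR 70 = 7f XOR 70 = 0f
byte 9: (f8 XOR c8) XOR 64 = 30 XOR 64 = 54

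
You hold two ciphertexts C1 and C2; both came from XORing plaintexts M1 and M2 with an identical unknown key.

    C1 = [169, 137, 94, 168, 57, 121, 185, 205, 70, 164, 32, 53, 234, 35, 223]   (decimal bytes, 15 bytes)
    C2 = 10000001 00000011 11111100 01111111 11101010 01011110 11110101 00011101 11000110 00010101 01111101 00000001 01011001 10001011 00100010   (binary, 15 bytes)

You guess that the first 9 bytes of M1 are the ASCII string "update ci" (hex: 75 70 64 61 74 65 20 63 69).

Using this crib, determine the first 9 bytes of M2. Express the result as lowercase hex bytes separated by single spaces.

5d fa c6 b6 a7 42 6c b3 e9

First, C1 ⊕ C2 = (M1 ⊕ K) ⊕ (M2 ⊕ K) = M1 ⊕ M2, so the key drops out. Then M2 = (M1 ⊕ M2) ⊕ M1 over the first 9 bytes.
byte 0: (a9 ⊕ 81) ⊕ 75 = 28 ⊕ 75 = 5d
byte 1: (89 ⊕ 03) ⊕ 70 = 8a ⊕ 70 = fa
byte 2: (5e ⊕ fc) ⊕ 64 = a2 ⊕ 64 = c6
byte 3: (a8 ⊕ 7f) ⊕ 61 = d7 ⊕ 61 = b6
byte 4: (39 ⊕ ea) ⊕ 74 = d3 ⊕ 74 = a7
byte 5: (79 ⊕ 5e) ⊕ 65 = 27 ⊕ 65 = 42
byte 6: (b9 ⊕ f5) ⊕ 20 = 4c ⊕ 20 = 6c
byte 7: (cd ⊕ 1d) ⊕ 63 = d0 ⊕ 63 = b3
byte 8: (46 ⊕ c6) ⊕ 69 = 80 ⊕ 69 = e9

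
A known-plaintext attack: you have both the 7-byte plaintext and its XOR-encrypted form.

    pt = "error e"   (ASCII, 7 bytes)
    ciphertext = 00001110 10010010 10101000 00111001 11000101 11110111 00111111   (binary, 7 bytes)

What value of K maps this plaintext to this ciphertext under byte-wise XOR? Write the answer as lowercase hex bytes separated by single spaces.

6b e0 da 56 b7 d7 5a

Since ciphertext = pt ⊕ K, XORing both sides with pt gives K = pt ⊕ ciphertext.
01100101 ⊕ 00001110 = 01101011
01110010 ⊕ 10010010 = 11100000
01110010 ⊕ 10101000 = 11011010
01101111 ⊕ 00111001 = 01010110
01110010 ⊕ 11000101 = 10110111
00100000 ⊕ 11110111 = 11010111
01100101 ⊕ 00111111 = 01011010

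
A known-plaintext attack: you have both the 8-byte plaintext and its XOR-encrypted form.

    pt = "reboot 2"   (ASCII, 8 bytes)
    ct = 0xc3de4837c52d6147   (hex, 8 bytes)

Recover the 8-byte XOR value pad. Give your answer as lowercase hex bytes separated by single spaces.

Since ct = pt ⊕ pad, XORing both sides with pt gives pad = pt ⊕ ct.
byte 0: 01110010 ^ 11000011 = 10110001
byte 1: 01100101 ^ 11011110 = 10111011
byte 2: 01100010 ^ 01001000 = 00101010
byte 3: 01101111 ^ 00110111 = 01011000
byte 4: 01101111 ^ 11000101 = 10101010
byte 5: 01110100 ^ 00101101 = 01011001
byte 6: 00100000 ^ 01100001 = 01000001
byte 7: 00110010 ^ 01000111 = 01110101

b1 bb 2a 58 aa 59 41 75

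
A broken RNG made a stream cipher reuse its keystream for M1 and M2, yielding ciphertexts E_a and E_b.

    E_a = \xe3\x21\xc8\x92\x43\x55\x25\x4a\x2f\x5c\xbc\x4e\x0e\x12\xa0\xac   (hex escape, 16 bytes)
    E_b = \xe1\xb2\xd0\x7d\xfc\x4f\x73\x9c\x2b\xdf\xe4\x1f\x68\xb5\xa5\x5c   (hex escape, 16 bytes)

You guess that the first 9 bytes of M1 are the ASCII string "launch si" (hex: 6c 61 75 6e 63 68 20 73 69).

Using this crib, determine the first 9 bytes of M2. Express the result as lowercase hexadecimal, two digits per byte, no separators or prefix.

6ef26d81dc7276a56d

First, E_a ⊕ E_b = (M1 ⊕ K) ⊕ (M2 ⊕ K) = M1 ⊕ M2, so the key drops out. Then M2 = (M1 ⊕ M2) ⊕ M1 over the first 9 bytes.
byte 0: (e3 XOR e1) XOR 6c = 02 XOR 6c = 6e
byte 1: (21 XOR b2) XOR 61 = 93 XOR 61 = f2
byte 2: (c8 XOR d0) XOR 75 = 18 XOR 75 = 6d
byte 3: (92 XOR 7d) XOR 6e = ef XOR 6e = 81
byte 4: (43 XOR fc) XOR 63 = bf XOR 63 = dc
byte 5: (55 XOR 4f) XOR 68 = 1a XOR 68 = 72
byte 6: (25 XOR 73) XOR 20 = 56 XOR 20 = 76
byte 7: (4a XOR 9c) XOR 73 = d6 XOR 73 = a5
byte 8: (2f XOR 2b) XOR 69 = 04 XOR 69 = 6d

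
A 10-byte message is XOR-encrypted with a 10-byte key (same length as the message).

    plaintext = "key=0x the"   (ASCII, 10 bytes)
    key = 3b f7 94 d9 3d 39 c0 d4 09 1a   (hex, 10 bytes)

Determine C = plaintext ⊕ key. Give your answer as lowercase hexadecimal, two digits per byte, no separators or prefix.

XOR is its own inverse, so applying the key byte-wise gives the result directly.
6b xor 3b = 50
65 xor f7 = 92
79 xor 94 = ed
3d xor d9 = e4
30 xor 3d = 0d
78 xor 39 = 41
20 xor c0 = e0
74 xor d4 = a0
68 xor 09 = 61
65 xor 1a = 7f

5092ede40d41e0a0617f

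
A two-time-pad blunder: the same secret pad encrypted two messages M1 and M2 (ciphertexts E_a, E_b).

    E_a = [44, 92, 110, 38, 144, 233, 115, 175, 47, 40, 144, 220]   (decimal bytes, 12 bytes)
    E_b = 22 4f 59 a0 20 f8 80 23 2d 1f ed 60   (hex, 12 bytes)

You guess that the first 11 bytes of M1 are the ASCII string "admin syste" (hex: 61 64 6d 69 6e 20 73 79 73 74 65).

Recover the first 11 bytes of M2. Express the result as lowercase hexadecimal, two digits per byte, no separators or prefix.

6f775aefde3180f5714318

First, E_a ⊕ E_b = (M1 ⊕ K) ⊕ (M2 ⊕ K) = M1 ⊕ M2, so the key drops out. Then M2 = (M1 ⊕ M2) ⊕ M1 over the first 11 bytes.
byte 0: (2c ⊕ 22) ⊕ 61 = 0e ⊕ 61 = 6f
byte 1: (5c ⊕ 4f) ⊕ 64 = 13 ⊕ 64 = 77
byte 2: (6e ⊕ 59) ⊕ 6d = 37 ⊕ 6d = 5a
byte 3: (26 ⊕ a0) ⊕ 69 = 86 ⊕ 69 = ef
byte 4: (90 ⊕ 20) ⊕ 6e = b0 ⊕ 6e = de
byte 5: (e9 ⊕ f8) ⊕ 20 = 11 ⊕ 20 = 31
byte 6: (73 ⊕ 80) ⊕ 73 = f3 ⊕ 73 = 80
byte 7: (af ⊕ 23) ⊕ 79 = 8c ⊕ 79 = f5
byte 8: (2f ⊕ 2d) ⊕ 73 = 02 ⊕ 73 = 71
byte 9: (28 ⊕ 1f) ⊕ 74 = 37 ⊕ 74 = 43
byte 10: (90 ⊕ ed) ⊕ 65 = 7d ⊕ 65 = 18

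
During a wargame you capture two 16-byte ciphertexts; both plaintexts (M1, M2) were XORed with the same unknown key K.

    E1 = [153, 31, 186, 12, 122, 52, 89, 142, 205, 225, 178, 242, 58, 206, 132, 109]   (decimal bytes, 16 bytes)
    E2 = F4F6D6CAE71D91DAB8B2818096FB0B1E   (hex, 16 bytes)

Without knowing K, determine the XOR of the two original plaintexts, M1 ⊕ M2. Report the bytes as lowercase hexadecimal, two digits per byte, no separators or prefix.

E1 ⊕ E2 = (M1 ⊕ K) ⊕ (M2 ⊕ K) = M1 ⊕ M2 — the shared key cancels under XOR.
byte 0: 99 XOR f4 = 6d
byte 1: 1f XOR f6 = e9
byte 2: ba XOR d6 = 6c
byte 3: 0c XOR ca = c6
byte 4: 7a XOR e7 = 9d
byte 5: 34 XOR 1d = 29
byte 6: 59 XOR 91 = c8
byte 7: 8e XOR da = 54
byte 8: cd XOR b8 = 75
byte 9: e1 XOR b2 = 53
byte 10: b2 XOR 81 = 33
byte 11: f2 XOR 80 = 72
byte 12: 3a XOR 96 = ac
byte 13: ce XOR fb = 35
byte 14: 84 XOR 0b = 8f
byte 15: 6d XOR 1e = 73

6de96cc69d29c85475533372ac358f73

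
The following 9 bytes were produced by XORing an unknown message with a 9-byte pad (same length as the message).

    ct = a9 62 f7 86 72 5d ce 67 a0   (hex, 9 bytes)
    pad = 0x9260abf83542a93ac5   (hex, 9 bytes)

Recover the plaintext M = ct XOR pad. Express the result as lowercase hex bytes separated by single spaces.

XOR is its own inverse, so applying the key byte-wise gives the result directly.
169 ^ 146 =  59
 98 ^  96 =   2
247 ^ 171 =  92
134 ^ 248 = 126
114 ^  53 =  71
 93 ^  66 =  31
206 ^ 169 = 103
103 ^  58 =  93
160 ^ 197 = 101

3b 02 5c 7e 47 1f 67 5d 65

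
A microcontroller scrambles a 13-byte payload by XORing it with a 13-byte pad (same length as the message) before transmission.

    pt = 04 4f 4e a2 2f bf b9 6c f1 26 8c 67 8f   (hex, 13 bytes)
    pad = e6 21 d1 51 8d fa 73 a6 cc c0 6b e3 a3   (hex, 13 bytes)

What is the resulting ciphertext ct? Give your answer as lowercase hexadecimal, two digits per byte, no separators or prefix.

e26e9ff3a245caca3de6e7842c

  4 XOR 230 = 226
 79 XOR  33 = 110
 78 XOR 209 = 159
162 XOR  81 = 243
 47 XOR 141 = 162
191 XOR 250 =  69
185 XOR 115 = 202
108 XOR 166 = 202
241 XOR 204 =  61
 38 XOR 192 = 230
140 XOR 107 = 231
103 XOR 227 = 132
143 XOR 163 =  44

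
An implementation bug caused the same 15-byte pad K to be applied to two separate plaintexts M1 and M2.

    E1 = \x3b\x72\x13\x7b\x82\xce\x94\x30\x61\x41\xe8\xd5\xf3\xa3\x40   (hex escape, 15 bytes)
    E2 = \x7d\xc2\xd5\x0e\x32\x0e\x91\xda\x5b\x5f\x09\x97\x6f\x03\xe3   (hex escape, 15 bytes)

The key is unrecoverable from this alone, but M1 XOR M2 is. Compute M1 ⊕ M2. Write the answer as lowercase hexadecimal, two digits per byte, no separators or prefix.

E1 ⊕ E2 = (M1 ⊕ K) ⊕ (M2 ⊕ K) = M1 ⊕ M2 — the shared key cancels under XOR.
3b ^ 7d = 46
72 ^ c2 = b0
13 ^ d5 = c6
7b ^ 0e = 75
82 ^ 32 = b0
ce ^ 0e = c0
94 ^ 91 = 05
30 ^ da = ea
61 ^ 5b = 3a
41 ^ 5f = 1e
e8 ^ 09 = e1
d5 ^ 97 = 42
f3 ^ 6f = 9c
a3 ^ 03 = a0
40 ^ e3 = a3

46b0c675b0c005ea3a1ee1429ca0a3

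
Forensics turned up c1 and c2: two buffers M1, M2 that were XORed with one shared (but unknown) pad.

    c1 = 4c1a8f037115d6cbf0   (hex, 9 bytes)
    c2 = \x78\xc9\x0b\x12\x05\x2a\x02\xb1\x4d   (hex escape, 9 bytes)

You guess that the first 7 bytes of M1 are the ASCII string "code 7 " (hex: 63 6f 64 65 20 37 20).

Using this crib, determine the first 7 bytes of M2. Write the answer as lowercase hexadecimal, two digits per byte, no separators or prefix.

57bce0745408f4

First, c1 ⊕ c2 = (M1 ⊕ K) ⊕ (M2 ⊕ K) = M1 ⊕ M2, so the key drops out. Then M2 = (M1 ⊕ M2) ⊕ M1 over the first 7 bytes.
byte 0: (4c ^ 78) ^ 63 = 34 ^ 63 = 57
byte 1: (1a ^ c9) ^ 6f = d3 ^ 6f = bc
byte 2: (8f ^ 0b) ^ 64 = 84 ^ 64 = e0
byte 3: (03 ^ 12) ^ 65 = 11 ^ 65 = 74
byte 4: (71 ^ 05) ^ 20 = 74 ^ 20 = 54
byte 5: (15 ^ 2a) ^ 37 = 3f ^ 37 = 08
byte 6: (d6 ^ 02) ^ 20 = d4 ^ 20 = f4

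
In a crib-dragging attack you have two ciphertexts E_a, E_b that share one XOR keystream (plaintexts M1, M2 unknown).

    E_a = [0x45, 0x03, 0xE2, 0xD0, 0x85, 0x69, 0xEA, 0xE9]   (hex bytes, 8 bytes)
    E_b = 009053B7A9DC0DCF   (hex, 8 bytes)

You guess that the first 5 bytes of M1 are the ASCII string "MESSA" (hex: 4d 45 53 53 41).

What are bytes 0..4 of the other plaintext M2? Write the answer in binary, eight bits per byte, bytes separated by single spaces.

First, E_a ⊕ E_b = (M1 ⊕ K) ⊕ (M2 ⊕ K) = M1 ⊕ M2, so the key drops out. Then M2 = (M1 ⊕ M2) ⊕ M1 over the first 5 bytes.
byte 0: (45 ^ 00) ^ 4d = 45 ^ 4d = 08
byte 1: (03 ^ 90) ^ 45 = 93 ^ 45 = d6
byte 2: (e2 ^ 53) ^ 53 = b1 ^ 53 = e2
byte 3: (d0 ^ b7) ^ 53 = 67 ^ 53 = 34
byte 4: (85 ^ a9) ^ 41 = 2c ^ 41 = 6d

00001000 11010110 11100010 00110100 01101101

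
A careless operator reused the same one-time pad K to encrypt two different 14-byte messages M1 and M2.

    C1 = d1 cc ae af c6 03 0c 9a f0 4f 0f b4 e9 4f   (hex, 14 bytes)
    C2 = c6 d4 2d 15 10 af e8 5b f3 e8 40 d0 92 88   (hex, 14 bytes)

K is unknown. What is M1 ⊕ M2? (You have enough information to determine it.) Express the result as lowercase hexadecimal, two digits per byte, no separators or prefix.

C1 ⊕ C2 = (M1 ⊕ K) ⊕ (M2 ⊕ K) = M1 ⊕ M2 — the shared key cancels under XOR.
d1 ⊕ c6 = 17
cc ⊕ d4 = 18
ae ⊕ 2d = 83
af ⊕ 15 = ba
c6 ⊕ 10 = d6
03 ⊕ af = ac
0c ⊕ e8 = e4
9a ⊕ 5b = c1
f0 ⊕ f3 = 03
4f ⊕ e8 = a7
0f ⊕ 40 = 4f
b4 ⊕ d0 = 64
e9 ⊕ 92 = 7b
4f ⊕ 88 = c7

171883bad6ace4c103a74f647bc7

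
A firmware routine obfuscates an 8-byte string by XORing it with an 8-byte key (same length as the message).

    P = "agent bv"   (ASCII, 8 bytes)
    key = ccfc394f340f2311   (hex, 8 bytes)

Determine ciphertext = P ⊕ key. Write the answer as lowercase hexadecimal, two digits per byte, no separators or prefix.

 97 xor 204 = 173
103 xor 252 = 155
101 xor  57 =  92
110 xor  79 =  33
116 xor  52 =  64
 32 xor  15 =  47
 98 xor  35 =  65
118 xor  17 = 103

ad9b5c21402f4167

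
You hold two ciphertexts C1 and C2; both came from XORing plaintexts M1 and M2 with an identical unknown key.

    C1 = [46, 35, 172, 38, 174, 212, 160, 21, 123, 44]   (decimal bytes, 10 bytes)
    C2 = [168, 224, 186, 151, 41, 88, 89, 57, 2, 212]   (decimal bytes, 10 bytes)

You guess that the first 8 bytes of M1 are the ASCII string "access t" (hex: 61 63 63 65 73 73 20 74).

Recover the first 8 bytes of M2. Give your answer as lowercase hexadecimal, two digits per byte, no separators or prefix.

e7a075d4f4ffd958

First, C1 ⊕ C2 = (M1 ⊕ K) ⊕ (M2 ⊕ K) = M1 ⊕ M2, so the key drops out. Then M2 = (M1 ⊕ M2) ⊕ M1 over the first 8 bytes.
byte 0: (2e ^ a8) ^ 61 = 86 ^ 61 = e7
byte 1: (23 ^ e0) ^ 63 = c3 ^ 63 = a0
byte 2: (ac ^ ba) ^ 63 = 16 ^ 63 = 75
byte 3: (26 ^ 97) ^ 65 = b1 ^ 65 = d4
byte 4: (ae ^ 29) ^ 73 = 87 ^ 73 = f4
byte 5: (d4 ^ 58) ^ 73 = 8c ^ 73 = ff
byte 6: (a0 ^ 59) ^ 20 = f9 ^ 20 = d9
byte 7: (15 ^ 39) ^ 74 = 2c ^ 74 = 58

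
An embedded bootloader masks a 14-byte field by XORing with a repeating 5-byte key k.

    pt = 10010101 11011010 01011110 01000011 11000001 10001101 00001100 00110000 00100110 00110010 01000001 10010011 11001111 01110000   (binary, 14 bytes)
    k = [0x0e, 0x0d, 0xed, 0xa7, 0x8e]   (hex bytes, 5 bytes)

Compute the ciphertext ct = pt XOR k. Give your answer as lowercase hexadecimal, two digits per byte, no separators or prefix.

9bd7b3e44f8301dd81bc4f9e22d7

The 5-byte key repeats, so the effective keystream is 0e 0d ed a7 8e 0e 0d ed a7 8e 0e 0d ed a7.
byte 0: 95 XOR 0e = 9b
byte 1: da XOR 0d = d7
byte 2: 5e XOR ed = b3
byte 3: 43 XOR a7 = e4
byte 4: c1 XOR 8e = 4f
byte 5: 8d XOR 0e = 83
byte 6: 0c XOR 0d = 01
byte 7: 30 XOR ed = dd
byte 8: 26 XOR a7 = 81
byte 9: 32 XOR 8e = bc
byte 10: 41 XOR 0e = 4f
byte 11: 93 XOR 0d = 9e
byte 12: cf XOR ed = 22
byte 13: 70 XOR a7 = d7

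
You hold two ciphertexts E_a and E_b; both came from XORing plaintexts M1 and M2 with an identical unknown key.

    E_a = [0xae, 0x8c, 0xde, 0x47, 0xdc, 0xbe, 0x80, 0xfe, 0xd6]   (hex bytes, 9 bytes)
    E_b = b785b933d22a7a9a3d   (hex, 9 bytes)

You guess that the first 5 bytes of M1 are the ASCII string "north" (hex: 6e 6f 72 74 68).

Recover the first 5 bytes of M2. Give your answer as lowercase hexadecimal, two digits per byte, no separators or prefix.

First, E_a ⊕ E_b = (M1 ⊕ K) ⊕ (M2 ⊕ K) = M1 ⊕ M2, so the key drops out. Then M2 = (M1 ⊕ M2) ⊕ M1 over the first 5 bytes.
byte 0: (ae xor b7) xor 6e = 19 xor 6e = 77
byte 1: (8c xor 85) xor 6f = 09 xor 6f = 66
byte 2: (de xor b9) xor 72 = 67 xor 72 = 15
byte 3: (47 xor 33) xor 74 = 74 xor 74 = 00
byte 4: (dc xor d2) xor 68 = 0e xor 68 = 66

7766150066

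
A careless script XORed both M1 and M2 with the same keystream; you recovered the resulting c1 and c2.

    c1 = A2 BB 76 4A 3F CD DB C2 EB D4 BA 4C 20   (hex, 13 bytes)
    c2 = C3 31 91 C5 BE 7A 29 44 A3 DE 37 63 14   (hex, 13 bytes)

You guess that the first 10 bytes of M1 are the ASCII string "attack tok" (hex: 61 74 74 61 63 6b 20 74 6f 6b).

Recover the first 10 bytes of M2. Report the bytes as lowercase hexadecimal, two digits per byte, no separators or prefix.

First, c1 ⊕ c2 = (M1 ⊕ K) ⊕ (M2 ⊕ K) = M1 ⊕ M2, so the key drops out. Then M2 = (M1 ⊕ M2) ⊕ M1 over the first 10 bytes.
byte 0: (a2 XOR c3) XOR 61 = 61 XOR 61 = 00
byte 1: (bb XOR 31) XOR 74 = 8a XOR 74 = fe
byte 2: (76 XOR 91) XOR 74 = e7 XOR 74 = 93
byte 3: (4a XOR c5) XOR 61 = 8f XOR 61 = ee
byte 4: (3f XOR be) XOR 63 = 81 XOR 63 = e2
byte 5: (cd XOR 7a) XOR 6b = b7 XOR 6b = dc
byte 6: (db XOR 29) XOR 20 = f2 XOR 20 = d2
byte 7: (c2 XOR 44) XOR 74 = 86 XOR 74 = f2
byte 8: (eb XOR a3) XOR 6f = 48 XOR 6f = 27
byte 9: (d4 XOR de) XOR 6b = 0a XOR 6b = 61

00fe93eee2dcd2f22761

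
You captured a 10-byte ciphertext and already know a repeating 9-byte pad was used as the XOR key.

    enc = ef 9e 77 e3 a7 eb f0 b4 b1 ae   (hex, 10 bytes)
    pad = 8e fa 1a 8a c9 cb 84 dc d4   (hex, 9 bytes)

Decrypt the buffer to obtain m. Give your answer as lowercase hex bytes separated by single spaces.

61 64 6d 69 6e 20 74 68 65 20

The 9-byte key repeats, so the effective keystream is 8e fa 1a 8a c9 cb 84 dc d4 8e.
byte 0: ef ⊕ 8e = 61
byte 1: 9e ⊕ fa = 64
byte 2: 77 ⊕ 1a = 6d
byte 3: e3 ⊕ 8a = 69
byte 4: a7 ⊕ c9 = 6e
byte 5: eb ⊕ cb = 20
byte 6: f0 ⊕ 84 = 74
byte 7: b4 ⊕ dc = 68
byte 8: b1 ⊕ d4 = 65
byte 9: ae ⊕ 8e = 20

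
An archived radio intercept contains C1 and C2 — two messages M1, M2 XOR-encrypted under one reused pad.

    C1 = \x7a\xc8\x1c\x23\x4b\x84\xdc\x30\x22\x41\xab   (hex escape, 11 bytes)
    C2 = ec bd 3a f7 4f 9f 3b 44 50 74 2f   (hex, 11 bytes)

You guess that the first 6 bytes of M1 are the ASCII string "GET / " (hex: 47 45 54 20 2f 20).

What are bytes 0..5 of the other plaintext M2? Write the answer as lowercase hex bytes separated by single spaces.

d1 30 72 f4 2b 3b

First, C1 ⊕ C2 = (M1 ⊕ K) ⊕ (M2 ⊕ K) = M1 ⊕ M2, so the key drops out. Then M2 = (M1 ⊕ M2) ⊕ M1 over the first 6 bytes.
byte 0: (7a ⊕ ec) ⊕ 47 = 96 ⊕ 47 = d1
byte 1: (c8 ⊕ bd) ⊕ 45 = 75 ⊕ 45 = 30
byte 2: (1c ⊕ 3a) ⊕ 54 = 26 ⊕ 54 = 72
byte 3: (23 ⊕ f7) ⊕ 20 = d4 ⊕ 20 = f4
byte 4: (4b ⊕ 4f) ⊕ 2f = 04 ⊕ 2f = 2b
byte 5: (84 ⊕ 9f) ⊕ 20 = 1b ⊕ 20 = 3b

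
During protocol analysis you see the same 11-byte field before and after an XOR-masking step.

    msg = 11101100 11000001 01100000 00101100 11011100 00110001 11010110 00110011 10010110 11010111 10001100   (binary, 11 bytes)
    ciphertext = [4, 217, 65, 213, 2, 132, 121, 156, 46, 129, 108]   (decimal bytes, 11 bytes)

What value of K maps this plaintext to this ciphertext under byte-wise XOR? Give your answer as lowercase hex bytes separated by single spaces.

e8 18 21 f9 de b5 af af b8 56 e0

Since ciphertext = msg ⊕ K, XORing both sides with msg gives K = msg ⊕ ciphertext.
ec xor 04 = e8
c1 xor d9 = 18
60 xor 41 = 21
2c xor d5 = f9
dc xor 02 = de
31 xor 84 = b5
d6 xor 79 = af
33 xor 9c = af
96 xor 2e = b8
d7 xor 81 = 56
8c xor 6c = e0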